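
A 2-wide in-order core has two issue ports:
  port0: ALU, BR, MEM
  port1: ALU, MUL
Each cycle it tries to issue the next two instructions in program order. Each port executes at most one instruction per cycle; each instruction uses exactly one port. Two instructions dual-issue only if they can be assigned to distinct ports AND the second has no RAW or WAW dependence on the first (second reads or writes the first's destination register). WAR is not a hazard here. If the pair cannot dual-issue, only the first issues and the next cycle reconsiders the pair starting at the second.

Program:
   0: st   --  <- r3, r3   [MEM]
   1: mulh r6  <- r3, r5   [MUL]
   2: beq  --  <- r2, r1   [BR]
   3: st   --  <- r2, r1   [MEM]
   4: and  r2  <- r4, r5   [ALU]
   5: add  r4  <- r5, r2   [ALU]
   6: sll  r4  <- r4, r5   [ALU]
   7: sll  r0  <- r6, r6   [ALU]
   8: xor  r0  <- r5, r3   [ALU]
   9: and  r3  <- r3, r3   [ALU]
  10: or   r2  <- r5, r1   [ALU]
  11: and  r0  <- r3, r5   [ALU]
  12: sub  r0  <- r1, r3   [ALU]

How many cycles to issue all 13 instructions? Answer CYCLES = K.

t=0 i0/i1:st.MEM+mulh.MUL ; 2-wide
t=1 i2:beq.BR ; no-port BR/MEM
t=2 i3/i4:st.MEM+and.ALU ; 2-wide
t=3 i5:add.ALU ; RAW+WAW r4
t=4 i6/i7:sll.ALU+sll.ALU ; 2-wide
t=5 i8/i9:xor.ALU+and.ALU ; 2-wide
t=6 i10/i11:or.ALU+and.ALU ; 2-wide
t=7 i12:sub.ALU ; tail

CYCLES = 8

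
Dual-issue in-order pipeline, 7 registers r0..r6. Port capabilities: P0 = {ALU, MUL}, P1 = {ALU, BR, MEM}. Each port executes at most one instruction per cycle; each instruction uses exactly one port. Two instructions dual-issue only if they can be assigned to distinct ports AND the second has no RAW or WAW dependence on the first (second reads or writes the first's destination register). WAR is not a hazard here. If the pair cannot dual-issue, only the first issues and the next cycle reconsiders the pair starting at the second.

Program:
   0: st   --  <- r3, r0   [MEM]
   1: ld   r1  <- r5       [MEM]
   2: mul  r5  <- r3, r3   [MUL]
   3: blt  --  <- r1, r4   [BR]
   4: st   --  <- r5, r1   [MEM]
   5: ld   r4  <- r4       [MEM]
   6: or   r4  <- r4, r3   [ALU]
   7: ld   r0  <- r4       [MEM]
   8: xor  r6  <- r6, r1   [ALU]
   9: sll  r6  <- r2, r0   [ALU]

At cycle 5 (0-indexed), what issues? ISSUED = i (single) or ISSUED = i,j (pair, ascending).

ISSUED = 6

  cy0 -> i0 (st.MEM) no-port MEM/MEM
  cy1 -> i1/i2 (ld.MEM mul.MUL) 2-wide
  cy2 -> i3 (blt.BR) no-port BR/MEM
  cy3 -> i4 (st.MEM) no-port MEM/MEM
  cy4 -> i5 (ld.MEM) RAW+WAW r4
  cy5 -> i6 (or.ALU) RAW r4
  cy6 -> i7/i8 (ld.MEM xor.ALU) 2-wide
  cy7 -> i9 (sll.ALU) tail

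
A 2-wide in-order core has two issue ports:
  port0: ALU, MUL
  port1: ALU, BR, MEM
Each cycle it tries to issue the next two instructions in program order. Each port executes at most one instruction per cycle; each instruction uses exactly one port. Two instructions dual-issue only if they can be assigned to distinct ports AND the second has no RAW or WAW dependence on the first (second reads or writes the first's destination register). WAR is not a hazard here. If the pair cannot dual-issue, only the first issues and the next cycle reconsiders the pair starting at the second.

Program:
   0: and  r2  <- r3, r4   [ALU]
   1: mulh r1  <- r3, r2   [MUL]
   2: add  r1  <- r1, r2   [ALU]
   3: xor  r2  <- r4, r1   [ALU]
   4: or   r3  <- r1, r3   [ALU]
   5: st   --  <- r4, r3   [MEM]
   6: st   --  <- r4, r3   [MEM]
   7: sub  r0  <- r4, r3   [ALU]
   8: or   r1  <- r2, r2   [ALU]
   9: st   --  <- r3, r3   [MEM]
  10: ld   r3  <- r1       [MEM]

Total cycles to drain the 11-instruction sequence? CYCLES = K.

[0] i0  and.ALU  -- RAW r2
[1] i1  mulh.MUL  -- RAW+WAW r1
[2] i2  add.ALU  -- RAW r1
[3] i3,i4  xor.ALU+or.ALU  -- pair
[4] i5  st.MEM  -- no-port MEM/MEM
[5] i6,i7  st.MEM+sub.ALU  -- pair
[6] i8,i9  or.ALU+st.MEM  -- pair
[7] i10  ld.MEM  -- tail

CYCLES = 8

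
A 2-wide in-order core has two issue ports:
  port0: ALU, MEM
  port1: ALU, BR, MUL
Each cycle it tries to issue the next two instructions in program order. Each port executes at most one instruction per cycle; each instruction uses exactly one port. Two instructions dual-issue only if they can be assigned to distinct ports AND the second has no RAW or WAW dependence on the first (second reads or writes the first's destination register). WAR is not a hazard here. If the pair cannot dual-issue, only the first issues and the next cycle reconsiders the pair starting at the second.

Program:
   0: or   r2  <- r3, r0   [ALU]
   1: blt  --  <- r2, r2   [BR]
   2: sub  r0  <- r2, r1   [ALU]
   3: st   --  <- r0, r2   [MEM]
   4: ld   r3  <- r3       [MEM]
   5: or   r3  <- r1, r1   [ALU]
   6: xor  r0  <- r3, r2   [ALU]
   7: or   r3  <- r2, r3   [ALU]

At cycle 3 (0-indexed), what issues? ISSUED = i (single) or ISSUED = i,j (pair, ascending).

ISSUED = 4

[0] i0  or.ALU  -- RAW r2
[1] i1&i2  blt.BR sub.ALU  -- pair
[2] i3  st.MEM  -- no-port MEM/MEM
[3] i4  ld.MEM  -- WAW r3
[4] i5  or.ALU  -- RAW r3
[5] i6&i7  xor.ALU or.ALU  -- pair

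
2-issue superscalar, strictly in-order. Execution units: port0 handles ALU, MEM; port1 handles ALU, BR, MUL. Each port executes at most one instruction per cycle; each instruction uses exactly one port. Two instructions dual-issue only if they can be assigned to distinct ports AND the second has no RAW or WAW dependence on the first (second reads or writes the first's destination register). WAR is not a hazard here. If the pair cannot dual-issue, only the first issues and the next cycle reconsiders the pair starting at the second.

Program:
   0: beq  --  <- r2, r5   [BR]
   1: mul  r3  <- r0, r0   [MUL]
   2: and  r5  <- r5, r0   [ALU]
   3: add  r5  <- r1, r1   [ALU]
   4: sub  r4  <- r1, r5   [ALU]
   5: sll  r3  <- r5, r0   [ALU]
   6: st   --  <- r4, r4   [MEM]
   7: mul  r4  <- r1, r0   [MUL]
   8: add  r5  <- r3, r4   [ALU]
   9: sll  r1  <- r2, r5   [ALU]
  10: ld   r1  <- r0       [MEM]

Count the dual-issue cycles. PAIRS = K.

PAIRS = 3

0. beq.BR @i0  | no-port BR/MUL
1. mul.MUL/and.ALU @i1&i2  | 2-wide
2. add.ALU @i3  | RAW r5
3. sub.ALU/sll.ALU @i4&i5  | 2-wide
4. st.MEM/mul.MUL @i6&i7  | 2-wide
5. add.ALU @i8  | RAW r5
6. sll.ALU @i9  | WAW r1
7. ld.MEM @i10  | tail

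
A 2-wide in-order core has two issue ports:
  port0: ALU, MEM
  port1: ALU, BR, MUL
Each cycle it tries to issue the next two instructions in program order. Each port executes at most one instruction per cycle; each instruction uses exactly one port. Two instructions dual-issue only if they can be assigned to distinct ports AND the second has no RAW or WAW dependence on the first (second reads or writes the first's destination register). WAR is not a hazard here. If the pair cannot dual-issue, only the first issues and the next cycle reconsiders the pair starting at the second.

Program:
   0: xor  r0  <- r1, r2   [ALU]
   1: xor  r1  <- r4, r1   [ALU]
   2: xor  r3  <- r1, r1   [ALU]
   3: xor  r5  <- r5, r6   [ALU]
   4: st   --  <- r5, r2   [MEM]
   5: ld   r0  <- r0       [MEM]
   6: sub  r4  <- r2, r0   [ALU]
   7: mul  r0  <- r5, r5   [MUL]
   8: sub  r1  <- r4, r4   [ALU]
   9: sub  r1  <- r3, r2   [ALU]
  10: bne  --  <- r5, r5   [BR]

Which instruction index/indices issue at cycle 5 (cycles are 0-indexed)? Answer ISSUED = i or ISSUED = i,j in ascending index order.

ISSUED = 8

#0 head=0: xor;xor i0/i1 pair
#1 head=2: xor;xor i2/i3 pair
#2 head=4: st i4 no-port MEM/MEM
#3 head=5: ld i5 RAW r0
#4 head=6: sub;mul i6/i7 pair
#5 head=8: sub i8 WAW r1
#6 head=9: sub;bne i9/i10 pair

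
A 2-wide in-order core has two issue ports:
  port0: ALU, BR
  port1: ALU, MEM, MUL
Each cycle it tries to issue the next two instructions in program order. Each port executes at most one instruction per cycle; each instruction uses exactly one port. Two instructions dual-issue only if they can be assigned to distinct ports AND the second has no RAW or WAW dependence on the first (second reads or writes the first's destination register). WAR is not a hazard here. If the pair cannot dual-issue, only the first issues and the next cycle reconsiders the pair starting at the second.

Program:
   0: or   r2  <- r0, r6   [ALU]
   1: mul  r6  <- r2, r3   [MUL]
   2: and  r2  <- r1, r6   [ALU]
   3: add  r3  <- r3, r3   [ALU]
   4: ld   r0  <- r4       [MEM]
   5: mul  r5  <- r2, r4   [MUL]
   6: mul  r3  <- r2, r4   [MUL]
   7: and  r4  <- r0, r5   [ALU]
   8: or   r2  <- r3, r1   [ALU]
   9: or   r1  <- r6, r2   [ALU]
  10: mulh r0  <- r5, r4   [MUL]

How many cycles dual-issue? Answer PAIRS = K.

t=0 i0:or ; RAW r2
t=1 i1:mul ; RAW r6
t=2 i2,i3:and;add ; pair
t=3 i4:ld ; no-port MEM/MUL
t=4 i5:mul ; no-port MUL/MUL
t=5 i6,i7:mul;and ; pair
t=6 i8:or ; RAW r2
t=7 i9,i10:or;mulh ; pair

PAIRS = 3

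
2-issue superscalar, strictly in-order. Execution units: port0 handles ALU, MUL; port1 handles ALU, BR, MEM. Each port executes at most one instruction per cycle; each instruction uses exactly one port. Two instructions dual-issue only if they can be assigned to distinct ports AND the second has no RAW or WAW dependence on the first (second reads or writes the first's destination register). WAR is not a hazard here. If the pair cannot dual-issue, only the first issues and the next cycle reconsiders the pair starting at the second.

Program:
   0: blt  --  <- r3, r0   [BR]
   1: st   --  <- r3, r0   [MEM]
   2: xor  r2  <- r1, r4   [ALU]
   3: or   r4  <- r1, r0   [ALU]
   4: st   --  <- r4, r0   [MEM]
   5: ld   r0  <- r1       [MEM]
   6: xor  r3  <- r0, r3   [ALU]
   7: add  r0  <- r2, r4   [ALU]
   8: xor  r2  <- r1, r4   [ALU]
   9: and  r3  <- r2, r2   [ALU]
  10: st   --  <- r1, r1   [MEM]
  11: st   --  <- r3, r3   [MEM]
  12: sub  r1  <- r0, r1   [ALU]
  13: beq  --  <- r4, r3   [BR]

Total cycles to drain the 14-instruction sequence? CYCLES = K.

CYCLES = 10

t=0 i0:blt.BR ; no-port BR/MEM
t=1 i1/i2:st.MEM;xor.ALU ; pair
t=2 i3:or.ALU ; RAW r4
t=3 i4:st.MEM ; no-port MEM/MEM
t=4 i5:ld.MEM ; RAW r0
t=5 i6/i7:xor.ALU;add.ALU ; pair
t=6 i8:xor.ALU ; RAW r2
t=7 i9/i10:and.ALU;st.MEM ; pair
t=8 i11/i12:st.MEM;sub.ALU ; pair
t=9 i13:beq.BR ; tail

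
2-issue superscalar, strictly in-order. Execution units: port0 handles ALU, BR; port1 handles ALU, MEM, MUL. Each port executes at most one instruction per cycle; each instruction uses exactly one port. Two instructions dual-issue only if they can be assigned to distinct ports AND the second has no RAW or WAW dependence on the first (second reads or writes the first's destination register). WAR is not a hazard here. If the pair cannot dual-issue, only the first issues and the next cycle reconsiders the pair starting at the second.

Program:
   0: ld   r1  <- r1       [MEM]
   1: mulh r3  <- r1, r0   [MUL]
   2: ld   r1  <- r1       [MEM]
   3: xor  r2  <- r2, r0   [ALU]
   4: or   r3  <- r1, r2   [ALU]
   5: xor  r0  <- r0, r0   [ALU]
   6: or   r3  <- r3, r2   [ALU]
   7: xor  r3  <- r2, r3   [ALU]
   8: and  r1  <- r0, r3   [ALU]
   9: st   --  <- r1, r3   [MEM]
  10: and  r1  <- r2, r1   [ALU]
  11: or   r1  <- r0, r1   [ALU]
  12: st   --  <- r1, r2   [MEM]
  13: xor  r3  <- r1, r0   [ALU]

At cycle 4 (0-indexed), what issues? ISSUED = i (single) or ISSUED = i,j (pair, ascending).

[0] i0  ld  -- no-port MEM/MUL
[1] i1  mulh  -- no-port MUL/MEM
[2] i2,i3  ld/xor  -- pair
[3] i4,i5  or/xor  -- pair
[4] i6  or  -- RAW+WAW r3
[5] i7  xor  -- RAW r3
[6] i8  and  -- RAW r1
[7] i9,i10  st/and  -- pair
[8] i11  or  -- RAW r1
[9] i12,i13  st/xor  -- pair

ISSUED = 6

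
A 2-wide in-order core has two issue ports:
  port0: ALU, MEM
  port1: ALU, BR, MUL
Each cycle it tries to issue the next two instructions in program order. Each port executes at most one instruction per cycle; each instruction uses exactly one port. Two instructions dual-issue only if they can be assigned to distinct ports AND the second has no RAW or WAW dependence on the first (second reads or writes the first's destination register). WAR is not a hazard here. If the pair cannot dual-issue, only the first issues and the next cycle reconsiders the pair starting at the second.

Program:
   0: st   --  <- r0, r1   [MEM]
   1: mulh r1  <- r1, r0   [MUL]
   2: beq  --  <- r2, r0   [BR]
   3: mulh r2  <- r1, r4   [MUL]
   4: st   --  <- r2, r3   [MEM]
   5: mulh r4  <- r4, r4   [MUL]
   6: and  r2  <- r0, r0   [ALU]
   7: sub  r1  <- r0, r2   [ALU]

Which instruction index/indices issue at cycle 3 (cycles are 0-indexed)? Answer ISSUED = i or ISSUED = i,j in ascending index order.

c0: i0&i1 st+mulh  dual
c1: i2 beq  no-port BR/MUL
c2: i3 mulh  RAW r2
c3: i4&i5 st+mulh  dual
c4: i6 and  RAW r2
c5: i7 sub  tail

ISSUED = 4,5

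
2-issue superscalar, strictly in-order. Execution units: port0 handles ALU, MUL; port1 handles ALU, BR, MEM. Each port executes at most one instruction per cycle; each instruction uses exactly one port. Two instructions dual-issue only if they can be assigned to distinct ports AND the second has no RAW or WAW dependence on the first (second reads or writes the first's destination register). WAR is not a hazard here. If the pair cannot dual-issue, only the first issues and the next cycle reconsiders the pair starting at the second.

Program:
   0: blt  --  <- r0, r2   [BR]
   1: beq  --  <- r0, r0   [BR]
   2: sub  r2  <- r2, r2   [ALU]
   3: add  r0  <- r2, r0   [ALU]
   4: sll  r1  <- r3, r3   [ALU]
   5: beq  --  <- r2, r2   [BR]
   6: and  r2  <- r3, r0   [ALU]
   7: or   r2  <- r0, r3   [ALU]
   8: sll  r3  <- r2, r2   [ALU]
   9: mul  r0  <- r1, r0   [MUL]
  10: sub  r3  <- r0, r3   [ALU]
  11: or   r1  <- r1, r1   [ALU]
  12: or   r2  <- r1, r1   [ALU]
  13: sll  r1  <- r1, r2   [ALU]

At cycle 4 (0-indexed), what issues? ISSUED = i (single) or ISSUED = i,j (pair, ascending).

ISSUED = 7

[0] i0  blt.BR  -- no-port BR/BR
[1] i1,i2  beq.BR/sub.ALU  -- 2-wide
[2] i3,i4  add.ALU/sll.ALU  -- 2-wide
[3] i5,i6  beq.BR/and.ALU  -- 2-wide
[4] i7  or.ALU  -- RAW r2
[5] i8,i9  sll.ALU/mul.MUL  -- 2-wide
[6] i10,i11  sub.ALU/or.ALU  -- 2-wide
[7] i12  or.ALU  -- RAW r2
[8] i13  sll.ALU  -- tail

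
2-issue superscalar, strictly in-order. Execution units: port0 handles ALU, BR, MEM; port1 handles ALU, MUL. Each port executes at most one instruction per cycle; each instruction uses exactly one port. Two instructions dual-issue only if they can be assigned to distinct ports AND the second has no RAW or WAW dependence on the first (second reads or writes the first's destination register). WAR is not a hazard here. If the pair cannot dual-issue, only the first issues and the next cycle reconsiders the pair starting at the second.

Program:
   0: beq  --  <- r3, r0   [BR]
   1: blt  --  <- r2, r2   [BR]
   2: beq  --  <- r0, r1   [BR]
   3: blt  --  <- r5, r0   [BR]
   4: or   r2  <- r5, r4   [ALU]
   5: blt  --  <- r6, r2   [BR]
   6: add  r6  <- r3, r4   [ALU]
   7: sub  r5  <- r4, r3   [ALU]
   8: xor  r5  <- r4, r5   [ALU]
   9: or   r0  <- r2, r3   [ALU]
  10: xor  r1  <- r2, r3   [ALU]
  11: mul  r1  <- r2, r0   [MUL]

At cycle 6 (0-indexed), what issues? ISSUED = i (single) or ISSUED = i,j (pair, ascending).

ISSUED = 8,9

#0 head=0: beq i0 no-port BR/BR
#1 head=1: blt i1 no-port BR/BR
#2 head=2: beq i2 no-port BR/BR
#3 head=3: blt+or i3&i4 2-wide
#4 head=5: blt+add i5&i6 2-wide
#5 head=7: sub i7 RAW+WAW r5
#6 head=8: xor+or i8&i9 2-wide
#7 head=10: xor i10 WAW r1
#8 head=11: mul i11 tail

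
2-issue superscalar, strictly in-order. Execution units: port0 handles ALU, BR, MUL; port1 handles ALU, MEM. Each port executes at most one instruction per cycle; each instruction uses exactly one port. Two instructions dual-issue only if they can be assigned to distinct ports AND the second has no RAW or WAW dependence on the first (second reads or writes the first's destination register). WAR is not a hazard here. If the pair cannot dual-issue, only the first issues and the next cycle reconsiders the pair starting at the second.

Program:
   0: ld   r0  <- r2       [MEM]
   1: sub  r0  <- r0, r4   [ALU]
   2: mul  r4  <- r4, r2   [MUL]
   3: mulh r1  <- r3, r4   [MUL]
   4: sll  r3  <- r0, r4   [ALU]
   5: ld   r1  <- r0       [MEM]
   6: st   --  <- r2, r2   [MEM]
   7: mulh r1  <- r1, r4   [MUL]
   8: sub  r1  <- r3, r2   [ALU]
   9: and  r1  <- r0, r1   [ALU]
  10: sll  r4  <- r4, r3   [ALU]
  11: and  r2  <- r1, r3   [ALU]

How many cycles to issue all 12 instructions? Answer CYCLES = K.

CYCLES = 8

t=0 i0:ld.MEM ; RAW+WAW r0
t=1 i1/i2:sub.ALU/mul.MUL ; dual
t=2 i3/i4:mulh.MUL/sll.ALU ; dual
t=3 i5:ld.MEM ; no-port MEM/MEM
t=4 i6/i7:st.MEM/mulh.MUL ; dual
t=5 i8:sub.ALU ; RAW+WAW r1
t=6 i9/i10:and.ALU/sll.ALU ; dual
t=7 i11:and.ALU ; tail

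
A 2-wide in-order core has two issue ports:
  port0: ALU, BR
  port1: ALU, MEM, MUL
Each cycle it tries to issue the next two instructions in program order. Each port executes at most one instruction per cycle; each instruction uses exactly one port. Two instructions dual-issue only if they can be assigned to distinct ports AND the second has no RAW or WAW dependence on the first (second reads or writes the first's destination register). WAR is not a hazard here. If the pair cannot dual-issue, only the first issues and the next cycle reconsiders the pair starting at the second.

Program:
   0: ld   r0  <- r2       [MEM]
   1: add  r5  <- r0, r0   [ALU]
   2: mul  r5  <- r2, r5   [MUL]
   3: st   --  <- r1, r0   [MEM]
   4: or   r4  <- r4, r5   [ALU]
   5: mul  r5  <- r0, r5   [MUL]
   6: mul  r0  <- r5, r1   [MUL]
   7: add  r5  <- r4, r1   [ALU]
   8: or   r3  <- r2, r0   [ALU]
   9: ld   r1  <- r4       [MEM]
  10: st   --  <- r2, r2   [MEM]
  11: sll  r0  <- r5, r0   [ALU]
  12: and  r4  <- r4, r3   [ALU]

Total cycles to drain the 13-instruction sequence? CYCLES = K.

c0: i0 ld  RAW r0
c1: i1 add  RAW+WAW r5
c2: i2 mul  no-port MUL/MEM
c3: i3/i4 st/or  2-wide
c4: i5 mul  no-port MUL/MUL
c5: i6/i7 mul/add  2-wide
c6: i8/i9 or/ld  2-wide
c7: i10/i11 st/sll  2-wide
c8: i12 and  tail

CYCLES = 9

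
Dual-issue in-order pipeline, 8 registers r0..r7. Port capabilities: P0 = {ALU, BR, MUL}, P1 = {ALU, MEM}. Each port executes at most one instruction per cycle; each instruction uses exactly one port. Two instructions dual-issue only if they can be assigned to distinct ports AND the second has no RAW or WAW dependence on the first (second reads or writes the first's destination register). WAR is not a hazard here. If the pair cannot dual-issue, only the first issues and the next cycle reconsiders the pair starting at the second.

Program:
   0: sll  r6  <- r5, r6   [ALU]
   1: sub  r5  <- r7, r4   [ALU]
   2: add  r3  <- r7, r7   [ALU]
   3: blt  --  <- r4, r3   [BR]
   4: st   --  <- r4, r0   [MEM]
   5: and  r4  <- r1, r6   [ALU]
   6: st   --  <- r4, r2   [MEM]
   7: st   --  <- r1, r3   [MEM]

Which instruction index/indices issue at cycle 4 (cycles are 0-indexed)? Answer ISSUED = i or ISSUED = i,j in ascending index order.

ISSUED = 6

0. sll.ALU sub.ALU @i0+i1  | dual
1. add.ALU @i2  | RAW r3
2. blt.BR st.MEM @i3+i4  | dual
3. and.ALU @i5  | RAW r4
4. st.MEM @i6  | no-port MEM/MEM
5. st.MEM @i7  | tail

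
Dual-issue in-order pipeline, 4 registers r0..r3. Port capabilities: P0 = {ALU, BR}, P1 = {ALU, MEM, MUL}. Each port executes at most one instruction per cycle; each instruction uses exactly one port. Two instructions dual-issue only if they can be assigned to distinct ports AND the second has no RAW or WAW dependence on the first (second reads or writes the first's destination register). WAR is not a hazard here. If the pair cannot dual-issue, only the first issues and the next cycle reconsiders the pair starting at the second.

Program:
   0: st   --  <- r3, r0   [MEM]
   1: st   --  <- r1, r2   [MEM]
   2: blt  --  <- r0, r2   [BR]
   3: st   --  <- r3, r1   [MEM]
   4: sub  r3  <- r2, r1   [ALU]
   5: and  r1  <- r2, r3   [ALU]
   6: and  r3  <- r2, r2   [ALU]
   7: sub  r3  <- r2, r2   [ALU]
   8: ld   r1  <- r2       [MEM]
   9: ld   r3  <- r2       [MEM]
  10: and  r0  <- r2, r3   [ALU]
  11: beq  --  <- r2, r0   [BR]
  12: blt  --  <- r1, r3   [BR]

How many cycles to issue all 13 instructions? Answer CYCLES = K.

CYCLES = 9

t=0 i0:st.MEM ; no-port MEM/MEM
t=1 i1+i2:st.MEM/blt.BR ; pair
t=2 i3+i4:st.MEM/sub.ALU ; pair
t=3 i5+i6:and.ALU/and.ALU ; pair
t=4 i7+i8:sub.ALU/ld.MEM ; pair
t=5 i9:ld.MEM ; RAW r3
t=6 i10:and.ALU ; RAW r0
t=7 i11:beq.BR ; no-port BR/BR
t=8 i12:blt.BR ; tail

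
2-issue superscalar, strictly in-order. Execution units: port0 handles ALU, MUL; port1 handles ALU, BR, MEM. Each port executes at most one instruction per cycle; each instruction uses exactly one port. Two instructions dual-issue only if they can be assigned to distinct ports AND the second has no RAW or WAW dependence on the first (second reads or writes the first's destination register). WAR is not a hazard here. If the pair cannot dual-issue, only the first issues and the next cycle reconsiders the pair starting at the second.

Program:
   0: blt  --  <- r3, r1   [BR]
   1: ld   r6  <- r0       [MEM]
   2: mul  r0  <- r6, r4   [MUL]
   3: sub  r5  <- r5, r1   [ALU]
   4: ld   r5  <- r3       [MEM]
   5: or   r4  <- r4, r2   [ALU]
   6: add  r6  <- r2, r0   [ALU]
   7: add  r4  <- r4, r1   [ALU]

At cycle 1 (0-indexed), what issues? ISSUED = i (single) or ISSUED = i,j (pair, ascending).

ISSUED = 1

[0] i0  blt  -- no-port BR/MEM
[1] i1  ld  -- RAW r6
[2] i2/i3  mul;sub  -- dual
[3] i4/i5  ld;or  -- dual
[4] i6/i7  add;add  -- dual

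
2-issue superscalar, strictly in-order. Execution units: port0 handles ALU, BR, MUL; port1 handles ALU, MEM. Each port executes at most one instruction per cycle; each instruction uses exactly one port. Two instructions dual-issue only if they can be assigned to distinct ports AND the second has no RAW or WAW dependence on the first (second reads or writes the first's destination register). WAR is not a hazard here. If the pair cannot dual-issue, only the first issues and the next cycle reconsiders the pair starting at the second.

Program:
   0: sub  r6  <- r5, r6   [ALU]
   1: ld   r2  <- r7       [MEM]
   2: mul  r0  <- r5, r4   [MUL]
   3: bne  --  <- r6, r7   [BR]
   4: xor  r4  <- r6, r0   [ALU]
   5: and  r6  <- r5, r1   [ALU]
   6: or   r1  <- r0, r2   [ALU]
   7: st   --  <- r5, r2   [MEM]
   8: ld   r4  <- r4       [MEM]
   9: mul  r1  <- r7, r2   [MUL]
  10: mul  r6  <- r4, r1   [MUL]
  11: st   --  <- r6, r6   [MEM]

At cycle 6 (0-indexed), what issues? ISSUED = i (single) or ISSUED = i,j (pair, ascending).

ISSUED = 10

[0] i0/i1  sub.ALU;ld.MEM  -- dual
[1] i2  mul.MUL  -- no-port MUL/BR
[2] i3/i4  bne.BR;xor.ALU  -- dual
[3] i5/i6  and.ALU;or.ALU  -- dual
[4] i7  st.MEM  -- no-port MEM/MEM
[5] i8/i9  ld.MEM;mul.MUL  -- dual
[6] i10  mul.MUL  -- RAW r6
[7] i11  st.MEM  -- tail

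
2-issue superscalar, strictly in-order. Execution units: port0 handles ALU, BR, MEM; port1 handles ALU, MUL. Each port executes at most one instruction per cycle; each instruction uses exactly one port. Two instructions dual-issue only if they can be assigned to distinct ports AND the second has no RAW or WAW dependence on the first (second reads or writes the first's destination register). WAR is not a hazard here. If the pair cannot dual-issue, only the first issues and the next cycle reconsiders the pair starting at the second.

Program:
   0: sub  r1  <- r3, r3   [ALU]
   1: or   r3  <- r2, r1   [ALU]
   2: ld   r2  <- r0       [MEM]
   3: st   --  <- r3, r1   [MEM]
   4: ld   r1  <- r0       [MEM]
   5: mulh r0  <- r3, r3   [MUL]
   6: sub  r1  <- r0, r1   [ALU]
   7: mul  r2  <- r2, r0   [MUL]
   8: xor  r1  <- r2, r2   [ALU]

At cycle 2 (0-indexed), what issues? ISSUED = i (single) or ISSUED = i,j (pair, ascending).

ISSUED = 3

  cy0 -> i0 (sub.ALU) RAW r1
  cy1 -> i1,i2 (or.ALU+ld.MEM) pair
  cy2 -> i3 (st.MEM) no-port MEM/MEM
  cy3 -> i4,i5 (ld.MEM+mulh.MUL) pair
  cy4 -> i6,i7 (sub.ALU+mul.MUL) pair
  cy5 -> i8 (xor.ALU) tail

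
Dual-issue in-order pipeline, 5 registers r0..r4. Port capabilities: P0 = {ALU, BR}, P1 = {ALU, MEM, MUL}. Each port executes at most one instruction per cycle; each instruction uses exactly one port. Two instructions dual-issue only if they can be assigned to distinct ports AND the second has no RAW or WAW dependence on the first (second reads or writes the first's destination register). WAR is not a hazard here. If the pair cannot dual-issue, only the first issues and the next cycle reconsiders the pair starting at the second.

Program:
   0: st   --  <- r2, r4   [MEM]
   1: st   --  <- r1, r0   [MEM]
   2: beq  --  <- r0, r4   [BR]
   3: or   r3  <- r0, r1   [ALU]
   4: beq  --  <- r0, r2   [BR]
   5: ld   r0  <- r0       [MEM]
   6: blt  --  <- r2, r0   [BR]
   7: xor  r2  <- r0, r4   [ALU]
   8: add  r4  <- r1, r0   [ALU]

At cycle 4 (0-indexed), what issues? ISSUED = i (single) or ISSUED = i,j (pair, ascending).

[0] i0  st  -- no-port MEM/MEM
[1] i1/i2  st;beq  -- pair
[2] i3/i4  or;beq  -- pair
[3] i5  ld  -- RAW r0
[4] i6/i7  blt;xor  -- pair
[5] i8  add  -- tail

ISSUED = 6,7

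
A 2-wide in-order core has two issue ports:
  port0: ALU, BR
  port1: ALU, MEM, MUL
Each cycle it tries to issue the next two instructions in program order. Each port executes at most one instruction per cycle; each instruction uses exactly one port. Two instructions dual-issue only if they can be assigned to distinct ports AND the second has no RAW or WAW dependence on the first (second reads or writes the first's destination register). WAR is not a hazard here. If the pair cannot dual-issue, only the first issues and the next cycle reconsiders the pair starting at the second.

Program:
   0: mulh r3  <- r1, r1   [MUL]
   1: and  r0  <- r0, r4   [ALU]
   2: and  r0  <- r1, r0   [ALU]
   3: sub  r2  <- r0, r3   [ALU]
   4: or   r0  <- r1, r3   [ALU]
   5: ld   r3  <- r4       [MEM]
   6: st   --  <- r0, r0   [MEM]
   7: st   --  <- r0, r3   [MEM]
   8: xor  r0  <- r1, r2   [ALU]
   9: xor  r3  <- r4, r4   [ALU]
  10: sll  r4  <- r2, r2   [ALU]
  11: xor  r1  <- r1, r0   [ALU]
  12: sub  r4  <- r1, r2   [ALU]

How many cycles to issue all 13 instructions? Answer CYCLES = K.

0. mulh/and @i0,i1  | 2-wide
1. and @i2  | RAW r0
2. sub/or @i3,i4  | 2-wide
3. ld @i5  | no-port MEM/MEM
4. st @i6  | no-port MEM/MEM
5. st/xor @i7,i8  | 2-wide
6. xor/sll @i9,i10  | 2-wide
7. xor @i11  | RAW r1
8. sub @i12  | tail

CYCLES = 9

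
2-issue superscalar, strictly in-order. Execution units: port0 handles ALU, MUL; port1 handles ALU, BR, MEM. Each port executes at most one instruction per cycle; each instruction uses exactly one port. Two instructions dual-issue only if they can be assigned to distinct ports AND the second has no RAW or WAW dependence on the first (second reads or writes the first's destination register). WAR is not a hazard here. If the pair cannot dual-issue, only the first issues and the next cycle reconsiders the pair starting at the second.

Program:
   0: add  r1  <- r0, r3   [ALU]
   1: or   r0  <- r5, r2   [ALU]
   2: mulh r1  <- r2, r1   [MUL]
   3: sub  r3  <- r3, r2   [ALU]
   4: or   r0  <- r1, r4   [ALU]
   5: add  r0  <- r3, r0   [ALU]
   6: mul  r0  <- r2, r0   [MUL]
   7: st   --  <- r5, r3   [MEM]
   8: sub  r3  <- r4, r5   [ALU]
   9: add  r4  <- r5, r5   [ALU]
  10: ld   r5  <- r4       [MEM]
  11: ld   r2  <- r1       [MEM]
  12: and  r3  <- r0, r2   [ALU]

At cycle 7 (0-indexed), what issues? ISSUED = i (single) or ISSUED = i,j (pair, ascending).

0. add;or @i0+i1  | pair
1. mulh;sub @i2+i3  | pair
2. or @i4  | RAW+WAW r0
3. add @i5  | RAW+WAW r0
4. mul;st @i6+i7  | pair
5. sub;add @i8+i9  | pair
6. ld @i10  | no-port MEM/MEM
7. ld @i11  | RAW r2
8. and @i12  | tail

ISSUED = 11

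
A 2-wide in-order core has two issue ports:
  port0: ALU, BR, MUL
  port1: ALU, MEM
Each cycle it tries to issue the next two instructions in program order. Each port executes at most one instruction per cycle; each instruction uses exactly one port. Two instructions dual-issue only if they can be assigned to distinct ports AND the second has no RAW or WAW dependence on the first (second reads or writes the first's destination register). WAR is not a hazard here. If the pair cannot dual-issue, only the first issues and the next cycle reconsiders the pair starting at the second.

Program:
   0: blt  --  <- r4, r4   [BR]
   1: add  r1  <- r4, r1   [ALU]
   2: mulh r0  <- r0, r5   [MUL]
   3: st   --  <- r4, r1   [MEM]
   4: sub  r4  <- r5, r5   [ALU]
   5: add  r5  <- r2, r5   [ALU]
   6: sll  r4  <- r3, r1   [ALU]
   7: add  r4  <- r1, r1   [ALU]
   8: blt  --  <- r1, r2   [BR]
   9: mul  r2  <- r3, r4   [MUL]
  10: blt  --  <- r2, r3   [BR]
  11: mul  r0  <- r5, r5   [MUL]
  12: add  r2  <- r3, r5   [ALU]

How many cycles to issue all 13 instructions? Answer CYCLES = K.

c0: i0+i1 blt.BR/add.ALU  dual
c1: i2+i3 mulh.MUL/st.MEM  dual
c2: i4+i5 sub.ALU/add.ALU  dual
c3: i6 sll.ALU  WAW r4
c4: i7+i8 add.ALU/blt.BR  dual
c5: i9 mul.MUL  no-port MUL/BR
c6: i10 blt.BR  no-port BR/MUL
c7: i11+i12 mul.MUL/add.ALU  dual

CYCLES = 8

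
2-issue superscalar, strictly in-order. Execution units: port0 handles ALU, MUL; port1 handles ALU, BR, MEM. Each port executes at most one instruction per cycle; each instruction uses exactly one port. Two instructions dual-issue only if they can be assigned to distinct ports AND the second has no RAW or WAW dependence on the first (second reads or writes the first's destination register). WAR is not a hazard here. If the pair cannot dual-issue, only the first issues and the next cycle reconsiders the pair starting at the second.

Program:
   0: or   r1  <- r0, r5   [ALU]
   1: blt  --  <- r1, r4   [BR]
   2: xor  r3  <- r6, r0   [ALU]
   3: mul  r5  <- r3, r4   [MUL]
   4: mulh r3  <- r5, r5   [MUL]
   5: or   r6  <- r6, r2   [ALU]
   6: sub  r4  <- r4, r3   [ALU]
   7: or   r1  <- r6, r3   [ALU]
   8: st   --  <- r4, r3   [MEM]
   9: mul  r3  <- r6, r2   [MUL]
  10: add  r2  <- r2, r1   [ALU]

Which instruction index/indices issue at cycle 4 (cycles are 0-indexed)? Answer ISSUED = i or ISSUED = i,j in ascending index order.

ISSUED = 6,7

  cy0 -> i0 (or.ALU) RAW r1
  cy1 -> i1+i2 (blt.BR/xor.ALU) 2-wide
  cy2 -> i3 (mul.MUL) no-port MUL/MUL
  cy3 -> i4+i5 (mulh.MUL/or.ALU) 2-wide
  cy4 -> i6+i7 (sub.ALU/or.ALU) 2-wide
  cy5 -> i8+i9 (st.MEM/mul.MUL) 2-wide
  cy6 -> i10 (add.ALU) tail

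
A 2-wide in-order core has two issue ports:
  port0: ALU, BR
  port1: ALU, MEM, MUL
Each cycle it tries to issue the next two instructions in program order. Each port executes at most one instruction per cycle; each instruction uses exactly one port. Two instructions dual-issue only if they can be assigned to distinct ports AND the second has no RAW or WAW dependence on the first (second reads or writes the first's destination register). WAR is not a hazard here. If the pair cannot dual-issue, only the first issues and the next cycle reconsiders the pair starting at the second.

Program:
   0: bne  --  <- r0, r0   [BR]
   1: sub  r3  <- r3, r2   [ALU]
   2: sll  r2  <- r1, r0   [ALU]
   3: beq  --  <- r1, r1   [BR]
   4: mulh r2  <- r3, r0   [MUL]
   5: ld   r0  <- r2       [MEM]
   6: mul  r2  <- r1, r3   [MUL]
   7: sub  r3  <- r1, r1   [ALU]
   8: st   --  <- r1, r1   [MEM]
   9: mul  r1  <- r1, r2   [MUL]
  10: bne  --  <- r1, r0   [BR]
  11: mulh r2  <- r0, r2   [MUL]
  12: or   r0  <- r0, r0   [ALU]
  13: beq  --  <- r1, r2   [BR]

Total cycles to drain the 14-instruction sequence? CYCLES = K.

CYCLES = 9

  cy0 -> i0&i1 (bne;sub) pair
  cy1 -> i2&i3 (sll;beq) pair
  cy2 -> i4 (mulh) no-port MUL/MEM
  cy3 -> i5 (ld) no-port MEM/MUL
  cy4 -> i6&i7 (mul;sub) pair
  cy5 -> i8 (st) no-port MEM/MUL
  cy6 -> i9 (mul) RAW r1
  cy7 -> i10&i11 (bne;mulh) pair
  cy8 -> i12&i13 (or;beq) pair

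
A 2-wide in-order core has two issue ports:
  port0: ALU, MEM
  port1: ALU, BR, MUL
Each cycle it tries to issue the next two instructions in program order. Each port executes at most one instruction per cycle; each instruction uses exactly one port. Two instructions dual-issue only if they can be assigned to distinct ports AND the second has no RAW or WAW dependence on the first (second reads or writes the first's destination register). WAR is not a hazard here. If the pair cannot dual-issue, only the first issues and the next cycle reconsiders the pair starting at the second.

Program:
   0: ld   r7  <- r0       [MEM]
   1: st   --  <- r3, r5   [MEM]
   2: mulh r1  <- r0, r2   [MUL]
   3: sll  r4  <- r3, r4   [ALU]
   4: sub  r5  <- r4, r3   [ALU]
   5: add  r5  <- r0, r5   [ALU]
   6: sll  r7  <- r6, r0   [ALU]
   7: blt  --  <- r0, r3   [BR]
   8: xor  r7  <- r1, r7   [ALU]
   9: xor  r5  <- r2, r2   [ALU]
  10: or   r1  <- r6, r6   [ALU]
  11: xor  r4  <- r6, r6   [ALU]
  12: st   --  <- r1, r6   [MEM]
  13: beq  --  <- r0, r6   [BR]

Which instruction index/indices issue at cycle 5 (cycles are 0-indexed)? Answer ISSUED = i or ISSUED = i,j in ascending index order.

ISSUED = 7,8

t=0 i0:ld.MEM ; no-port MEM/MEM
t=1 i1/i2:st.MEM;mulh.MUL ; dual
t=2 i3:sll.ALU ; RAW r4
t=3 i4:sub.ALU ; RAW+WAW r5
t=4 i5/i6:add.ALU;sll.ALU ; dual
t=5 i7/i8:blt.BR;xor.ALU ; dual
t=6 i9/i10:xor.ALU;or.ALU ; dual
t=7 i11/i12:xor.ALU;st.MEM ; dual
t=8 i13:beq.BR ; tail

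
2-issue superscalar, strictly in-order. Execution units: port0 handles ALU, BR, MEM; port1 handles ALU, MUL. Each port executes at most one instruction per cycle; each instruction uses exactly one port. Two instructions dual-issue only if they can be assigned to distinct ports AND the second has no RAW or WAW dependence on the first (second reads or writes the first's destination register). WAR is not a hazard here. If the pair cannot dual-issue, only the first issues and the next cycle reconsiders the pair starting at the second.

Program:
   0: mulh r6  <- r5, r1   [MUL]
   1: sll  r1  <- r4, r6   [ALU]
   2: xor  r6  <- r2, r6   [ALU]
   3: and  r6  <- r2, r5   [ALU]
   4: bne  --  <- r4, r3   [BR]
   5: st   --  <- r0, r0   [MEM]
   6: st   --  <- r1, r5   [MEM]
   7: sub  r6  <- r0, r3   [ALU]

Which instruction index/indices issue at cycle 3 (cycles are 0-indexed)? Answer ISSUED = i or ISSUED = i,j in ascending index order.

ISSUED = 5

#0 head=0: mulh.MUL i0 RAW r6
#1 head=1: sll.ALU xor.ALU i1&i2 dual
#2 head=3: and.ALU bne.BR i3&i4 dual
#3 head=5: st.MEM i5 no-port MEM/MEM
#4 head=6: st.MEM sub.ALU i6&i7 dual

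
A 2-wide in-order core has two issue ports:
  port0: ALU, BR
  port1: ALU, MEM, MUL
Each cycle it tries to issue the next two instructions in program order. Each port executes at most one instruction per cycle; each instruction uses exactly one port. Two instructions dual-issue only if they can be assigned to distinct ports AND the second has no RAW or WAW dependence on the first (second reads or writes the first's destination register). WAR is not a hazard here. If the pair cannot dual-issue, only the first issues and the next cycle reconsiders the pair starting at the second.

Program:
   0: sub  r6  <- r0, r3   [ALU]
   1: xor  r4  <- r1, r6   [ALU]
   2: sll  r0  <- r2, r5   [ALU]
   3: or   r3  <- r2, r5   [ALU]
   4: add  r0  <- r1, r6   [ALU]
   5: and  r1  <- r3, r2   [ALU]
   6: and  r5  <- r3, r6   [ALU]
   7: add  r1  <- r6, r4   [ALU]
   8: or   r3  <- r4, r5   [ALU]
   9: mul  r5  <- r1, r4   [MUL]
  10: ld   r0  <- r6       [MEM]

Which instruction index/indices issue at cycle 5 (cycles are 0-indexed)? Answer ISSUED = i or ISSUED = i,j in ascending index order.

[0] i0  sub  -- RAW r6
[1] i1/i2  xor;sll  -- 2-wide
[2] i3/i4  or;add  -- 2-wide
[3] i5/i6  and;and  -- 2-wide
[4] i7/i8  add;or  -- 2-wide
[5] i9  mul  -- no-port MUL/MEM
[6] i10  ld  -- tail

ISSUED = 9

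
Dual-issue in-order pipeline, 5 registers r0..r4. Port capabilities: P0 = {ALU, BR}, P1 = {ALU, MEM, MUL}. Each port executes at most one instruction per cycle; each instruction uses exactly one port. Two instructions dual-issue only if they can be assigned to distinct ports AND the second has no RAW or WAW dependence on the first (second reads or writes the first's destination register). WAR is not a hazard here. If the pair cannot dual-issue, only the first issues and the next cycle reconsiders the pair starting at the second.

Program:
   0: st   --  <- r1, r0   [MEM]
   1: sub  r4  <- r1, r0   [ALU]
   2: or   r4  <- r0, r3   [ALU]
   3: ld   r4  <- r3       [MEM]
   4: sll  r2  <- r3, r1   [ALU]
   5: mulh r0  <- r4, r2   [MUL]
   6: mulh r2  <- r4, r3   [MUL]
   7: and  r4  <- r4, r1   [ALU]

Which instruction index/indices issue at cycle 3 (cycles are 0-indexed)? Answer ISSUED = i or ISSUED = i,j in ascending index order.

[0] i0/i1  st/sub  -- 2-wide
[1] i2  or  -- WAW r4
[2] i3/i4  ld/sll  -- 2-wide
[3] i5  mulh  -- no-port MUL/MUL
[4] i6/i7  mulh/and  -- 2-wide

ISSUED = 5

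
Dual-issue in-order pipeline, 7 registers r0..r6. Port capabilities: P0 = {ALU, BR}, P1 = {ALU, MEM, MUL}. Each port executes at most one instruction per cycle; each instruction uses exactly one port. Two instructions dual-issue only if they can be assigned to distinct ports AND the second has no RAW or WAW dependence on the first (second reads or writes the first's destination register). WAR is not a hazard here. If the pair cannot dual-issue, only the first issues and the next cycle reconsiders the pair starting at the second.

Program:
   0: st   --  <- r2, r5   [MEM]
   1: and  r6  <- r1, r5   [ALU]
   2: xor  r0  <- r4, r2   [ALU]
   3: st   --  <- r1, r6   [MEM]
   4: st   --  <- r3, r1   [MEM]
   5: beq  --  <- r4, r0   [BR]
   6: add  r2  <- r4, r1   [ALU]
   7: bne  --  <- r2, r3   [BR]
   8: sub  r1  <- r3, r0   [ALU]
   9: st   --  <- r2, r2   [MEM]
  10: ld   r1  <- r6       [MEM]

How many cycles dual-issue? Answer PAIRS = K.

t=0 i0+i1:st.MEM/and.ALU ; dual
t=1 i2+i3:xor.ALU/st.MEM ; dual
t=2 i4+i5:st.MEM/beq.BR ; dual
t=3 i6:add.ALU ; RAW r2
t=4 i7+i8:bne.BR/sub.ALU ; dual
t=5 i9:st.MEM ; no-port MEM/MEM
t=6 i10:ld.MEM ; tail

PAIRS = 4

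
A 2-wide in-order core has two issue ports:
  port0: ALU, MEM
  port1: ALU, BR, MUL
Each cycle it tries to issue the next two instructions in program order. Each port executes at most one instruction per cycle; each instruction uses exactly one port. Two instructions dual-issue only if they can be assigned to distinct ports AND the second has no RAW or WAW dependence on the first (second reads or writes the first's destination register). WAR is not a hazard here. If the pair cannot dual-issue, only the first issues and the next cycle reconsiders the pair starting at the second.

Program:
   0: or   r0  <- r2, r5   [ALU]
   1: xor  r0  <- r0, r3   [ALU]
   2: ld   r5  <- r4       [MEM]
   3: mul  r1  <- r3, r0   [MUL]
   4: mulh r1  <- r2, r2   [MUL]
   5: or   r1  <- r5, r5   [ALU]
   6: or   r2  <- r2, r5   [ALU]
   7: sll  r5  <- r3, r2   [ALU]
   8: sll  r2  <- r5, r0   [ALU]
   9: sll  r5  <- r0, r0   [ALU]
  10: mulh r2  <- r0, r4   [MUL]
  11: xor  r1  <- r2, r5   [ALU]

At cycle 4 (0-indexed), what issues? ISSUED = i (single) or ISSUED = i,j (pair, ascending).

c0: i0 or.ALU  RAW+WAW r0
c1: i1,i2 xor.ALU/ld.MEM  2-wide
c2: i3 mul.MUL  no-port MUL/MUL
c3: i4 mulh.MUL  WAW r1
c4: i5,i6 or.ALU/or.ALU  2-wide
c5: i7 sll.ALU  RAW r5
c6: i8,i9 sll.ALU/sll.ALU  2-wide
c7: i10 mulh.MUL  RAW r2
c8: i11 xor.ALU  tail

ISSUED = 5,6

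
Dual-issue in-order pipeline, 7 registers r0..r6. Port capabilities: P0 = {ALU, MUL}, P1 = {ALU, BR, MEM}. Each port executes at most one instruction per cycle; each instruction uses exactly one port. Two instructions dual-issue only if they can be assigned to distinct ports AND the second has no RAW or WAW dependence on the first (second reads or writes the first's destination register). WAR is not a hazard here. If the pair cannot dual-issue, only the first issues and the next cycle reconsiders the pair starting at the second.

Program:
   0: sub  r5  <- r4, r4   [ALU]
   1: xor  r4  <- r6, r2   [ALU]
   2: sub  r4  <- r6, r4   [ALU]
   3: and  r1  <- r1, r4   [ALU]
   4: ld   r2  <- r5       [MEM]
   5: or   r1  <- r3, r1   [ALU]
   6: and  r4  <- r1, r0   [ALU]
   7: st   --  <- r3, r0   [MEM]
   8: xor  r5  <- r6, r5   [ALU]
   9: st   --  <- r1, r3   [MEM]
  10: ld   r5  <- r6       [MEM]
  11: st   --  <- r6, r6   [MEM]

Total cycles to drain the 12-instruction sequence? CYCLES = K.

  cy0 -> i0+i1 (sub xor) pair
  cy1 -> i2 (sub) RAW r4
  cy2 -> i3+i4 (and ld) pair
  cy3 -> i5 (or) RAW r1
  cy4 -> i6+i7 (and st) pair
  cy5 -> i8+i9 (xor st) pair
  cy6 -> i10 (ld) no-port MEM/MEM
  cy7 -> i11 (st) tail

CYCLES = 8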